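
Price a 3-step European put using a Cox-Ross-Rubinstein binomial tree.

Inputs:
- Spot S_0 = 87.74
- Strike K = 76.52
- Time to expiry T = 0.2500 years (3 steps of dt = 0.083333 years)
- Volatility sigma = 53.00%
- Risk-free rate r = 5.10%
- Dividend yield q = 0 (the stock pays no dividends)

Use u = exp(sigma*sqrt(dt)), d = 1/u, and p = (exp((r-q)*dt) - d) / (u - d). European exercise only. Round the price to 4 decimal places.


Answer: Price = V(0,0) = 3.4747

Derivation:
dt = T/N = 0.083333
u = exp(sigma*sqrt(dt)) = 1.165322; d = 1/u = 0.858132
p = (exp((r-q)*dt) - d) / (u - d) = 0.475689
Discount per step: exp(-r*dt) = 0.995759
Stock lattice S(k, i) with i counting down-moves:
  k=0: S(0,0) = 87.7400
  k=1: S(1,0) = 102.2454; S(1,1) = 75.2925
  k=2: S(2,0) = 119.1488; S(2,1) = 87.7400; S(2,2) = 64.6108
  k=3: S(3,0) = 138.8468; S(3,1) = 102.2454; S(3,2) = 75.2925; S(3,3) = 55.4446
Terminal payoffs V(N, i) = max(K - S_T, 0):
  V(3,0) = 0.000000; V(3,1) = 0.000000; V(3,2) = 1.227534; V(3,3) = 21.075394
Backward induction: V(k, i) = exp(-r*dt) * [p * V(k+1, i) + (1-p) * V(k+1, i+1)].
  V(2,0) = exp(-r*dt) * [p*0.000000 + (1-p)*0.000000] = 0.000000
  V(2,1) = exp(-r*dt) * [p*0.000000 + (1-p)*1.227534] = 0.640880
  V(2,2) = exp(-r*dt) * [p*1.227534 + (1-p)*21.075394] = 11.584637
  V(1,0) = exp(-r*dt) * [p*0.000000 + (1-p)*0.640880] = 0.334595
  V(1,1) = exp(-r*dt) * [p*0.640880 + (1-p)*11.584637] = 6.351754
  V(0,0) = exp(-r*dt) * [p*0.334595 + (1-p)*6.351754] = 3.474656


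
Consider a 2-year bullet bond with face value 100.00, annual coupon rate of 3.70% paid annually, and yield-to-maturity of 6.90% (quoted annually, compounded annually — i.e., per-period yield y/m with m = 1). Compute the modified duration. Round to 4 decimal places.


Answer: Modified duration = 1.8365

Derivation:
Coupon per period c = face * coupon_rate / m = 3.700000
Periods per year m = 1; per-period yield y/m = 0.069000
Number of cashflows N = 2
Cashflows (t years, CF_t, discount factor 1/(1+y/m)^(m*t), PV):
  t = 1.0000: CF_t = 3.700000, DF = 0.935454, PV = 3.461179
  t = 2.0000: CF_t = 103.700000, DF = 0.875074, PV = 90.745134
Price P = sum_t PV_t = 94.206313
First compute Macaulay numerator sum_t t * PV_t:
  t * PV_t at t = 1.0000: 3.461179
  t * PV_t at t = 2.0000: 181.490268
Macaulay duration D = 184.951447 / 94.206313 = 1.963260
Modified duration = D / (1 + y/m) = 1.963260 / (1 + 0.069000) = 1.836538


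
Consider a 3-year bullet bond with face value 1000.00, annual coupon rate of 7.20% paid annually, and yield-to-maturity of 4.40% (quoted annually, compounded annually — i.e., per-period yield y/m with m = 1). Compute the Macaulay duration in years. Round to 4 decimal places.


Coupon per period c = face * coupon_rate / m = 72.000000
Periods per year m = 1; per-period yield y/m = 0.044000
Number of cashflows N = 3
Cashflows (t years, CF_t, discount factor 1/(1+y/m)^(m*t), PV):
  t = 1.0000: CF_t = 72.000000, DF = 0.957854, PV = 68.965517
  t = 2.0000: CF_t = 72.000000, DF = 0.917485, PV = 66.058925
  t = 3.0000: CF_t = 1072.000000, DF = 0.878817, PV = 942.091942
Price P = sum_t PV_t = 1077.116384
Macaulay numerator sum_t t * PV_t:
  t * PV_t at t = 1.0000: 68.965517
  t * PV_t at t = 2.0000: 132.117849
  t * PV_t at t = 3.0000: 2826.275827
Macaulay duration D = (sum_t t * PV_t) / P = 3027.359194 / 1077.116384 = 2.810615

Answer: Macaulay duration = 2.8106 years


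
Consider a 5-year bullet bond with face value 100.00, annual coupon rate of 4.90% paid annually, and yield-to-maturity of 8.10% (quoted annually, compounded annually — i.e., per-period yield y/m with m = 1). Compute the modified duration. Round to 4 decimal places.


Coupon per period c = face * coupon_rate / m = 4.900000
Periods per year m = 1; per-period yield y/m = 0.081000
Number of cashflows N = 5
Cashflows (t years, CF_t, discount factor 1/(1+y/m)^(m*t), PV):
  t = 1.0000: CF_t = 4.900000, DF = 0.925069, PV = 4.532840
  t = 2.0000: CF_t = 4.900000, DF = 0.855753, PV = 4.193191
  t = 3.0000: CF_t = 4.900000, DF = 0.791631, PV = 3.878993
  t = 4.0000: CF_t = 4.900000, DF = 0.732314, PV = 3.588338
  t = 5.0000: CF_t = 104.900000, DF = 0.677441, PV = 71.063570
Price P = sum_t PV_t = 87.256932
First compute Macaulay numerator sum_t t * PV_t:
  t * PV_t at t = 1.0000: 4.532840
  t * PV_t at t = 2.0000: 8.386383
  t * PV_t at t = 3.0000: 11.636979
  t * PV_t at t = 4.0000: 14.353351
  t * PV_t at t = 5.0000: 355.317848
Macaulay duration D = 394.227400 / 87.256932 = 4.518007
Modified duration = D / (1 + y/m) = 4.518007 / (1 + 0.081000) = 4.179470

Answer: Modified duration = 4.1795


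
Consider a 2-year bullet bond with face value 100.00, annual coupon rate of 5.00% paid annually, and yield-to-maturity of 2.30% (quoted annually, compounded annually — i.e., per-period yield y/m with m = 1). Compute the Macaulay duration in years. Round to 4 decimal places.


Answer: Macaulay duration = 1.9535 years

Derivation:
Coupon per period c = face * coupon_rate / m = 5.000000
Periods per year m = 1; per-period yield y/m = 0.023000
Number of cashflows N = 2
Cashflows (t years, CF_t, discount factor 1/(1+y/m)^(m*t), PV):
  t = 1.0000: CF_t = 5.000000, DF = 0.977517, PV = 4.887586
  t = 2.0000: CF_t = 105.000000, DF = 0.955540, PV = 100.331668
Price P = sum_t PV_t = 105.219253
Macaulay numerator sum_t t * PV_t:
  t * PV_t at t = 1.0000: 4.887586
  t * PV_t at t = 2.0000: 200.663336
Macaulay duration D = (sum_t t * PV_t) / P = 205.550921 / 105.219253 = 1.953549


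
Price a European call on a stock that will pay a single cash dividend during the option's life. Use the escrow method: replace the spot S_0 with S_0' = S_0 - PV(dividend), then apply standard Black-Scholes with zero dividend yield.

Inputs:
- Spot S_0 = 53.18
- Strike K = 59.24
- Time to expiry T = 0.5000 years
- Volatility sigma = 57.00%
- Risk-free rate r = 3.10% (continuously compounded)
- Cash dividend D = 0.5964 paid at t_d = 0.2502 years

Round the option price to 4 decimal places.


PV(D) = D * exp(-r * t_d) = 0.5964 * 0.99227380 = 0.59179210
S_0' = S_0 - PV(D) = 53.1800 - 0.59179210 = 52.58820790
d1 = (ln(S_0'/K) + (r + sigma^2/2)*T) / (sigma*sqrt(T)) = -0.05552669
d2 = d1 - sigma*sqrt(T) = -0.45857755
exp(-rT) = 0.98461951
N(d1) = 0.47785943; N(d2) = 0.32326878
C = S_0' * N(d1) - K * exp(-rT) * N(d2) = 52.58820790 * 0.47785943 - 59.2400 * 0.98461951 * 0.32326878 = 6.2739

Answer: Price = 6.2739


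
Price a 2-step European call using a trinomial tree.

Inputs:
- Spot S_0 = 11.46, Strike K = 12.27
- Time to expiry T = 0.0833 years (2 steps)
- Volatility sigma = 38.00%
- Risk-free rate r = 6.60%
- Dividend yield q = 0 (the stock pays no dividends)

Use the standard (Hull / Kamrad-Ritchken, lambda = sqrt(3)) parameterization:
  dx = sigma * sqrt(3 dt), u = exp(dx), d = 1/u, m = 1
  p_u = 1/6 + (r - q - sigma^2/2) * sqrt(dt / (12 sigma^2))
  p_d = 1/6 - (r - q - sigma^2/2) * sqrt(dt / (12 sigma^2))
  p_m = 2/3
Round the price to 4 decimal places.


Answer: Price = V(0,0) = 0.2584

Derivation:
dt = T/N = 0.041650; dx = sigma*sqrt(3*dt) = 0.134323
u = exp(dx) = 1.143763; d = 1/u = 0.874307
p_u = 0.165705, p_m = 0.666667, p_d = 0.167628
Discount per step: exp(-r*dt) = 0.997255
Stock lattice S(k, j) with j the centered position index:
  k=0: S(0,+0) = 11.4600
  k=1: S(1,-1) = 10.0196; S(1,+0) = 11.4600; S(1,+1) = 13.1075
  k=2: S(2,-2) = 8.7602; S(2,-1) = 10.0196; S(2,+0) = 11.4600; S(2,+1) = 13.1075; S(2,+2) = 14.9919
Terminal payoffs V(N, j) = max(S_T - K, 0):
  V(2,-2) = 0.000000; V(2,-1) = 0.000000; V(2,+0) = 0.000000; V(2,+1) = 0.837520; V(2,+2) = 2.721892
Backward induction: V(k, j) = exp(-r*dt) * [p_u * V(k+1, j+1) + p_m * V(k+1, j) + p_d * V(k+1, j-1)]
  V(1,-1) = exp(-r*dt) * [p_u*0.000000 + p_m*0.000000 + p_d*0.000000] = 0.000000
  V(1,+0) = exp(-r*dt) * [p_u*0.837520 + p_m*0.000000 + p_d*0.000000] = 0.138401
  V(1,+1) = exp(-r*dt) * [p_u*2.721892 + p_m*0.837520 + p_d*0.000000] = 1.006608
  V(0,+0) = exp(-r*dt) * [p_u*1.006608 + p_m*0.138401 + p_d*0.000000] = 0.258356


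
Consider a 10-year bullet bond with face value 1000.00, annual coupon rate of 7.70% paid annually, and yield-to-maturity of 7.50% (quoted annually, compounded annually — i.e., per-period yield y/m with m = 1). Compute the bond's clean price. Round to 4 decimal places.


Coupon per period c = face * coupon_rate / m = 77.000000
Periods per year m = 1; per-period yield y/m = 0.075000
Number of cashflows N = 10
Cashflows (t years, CF_t, discount factor 1/(1+y/m)^(m*t), PV):
  t = 1.0000: CF_t = 77.000000, DF = 0.930233, PV = 71.627907
  t = 2.0000: CF_t = 77.000000, DF = 0.865333, PV = 66.630611
  t = 3.0000: CF_t = 77.000000, DF = 0.804961, PV = 61.981964
  t = 4.0000: CF_t = 77.000000, DF = 0.748801, PV = 57.657641
  t = 5.0000: CF_t = 77.000000, DF = 0.696559, PV = 53.635015
  t = 6.0000: CF_t = 77.000000, DF = 0.647962, PV = 49.893037
  t = 7.0000: CF_t = 77.000000, DF = 0.602755, PV = 46.412127
  t = 8.0000: CF_t = 77.000000, DF = 0.560702, PV = 43.174072
  t = 9.0000: CF_t = 77.000000, DF = 0.521583, PV = 40.161927
  t = 10.0000: CF_t = 1077.000000, DF = 0.485194, PV = 522.553861
Price P = sum_t PV_t = 1013.728162

Answer: Price = 1013.7282


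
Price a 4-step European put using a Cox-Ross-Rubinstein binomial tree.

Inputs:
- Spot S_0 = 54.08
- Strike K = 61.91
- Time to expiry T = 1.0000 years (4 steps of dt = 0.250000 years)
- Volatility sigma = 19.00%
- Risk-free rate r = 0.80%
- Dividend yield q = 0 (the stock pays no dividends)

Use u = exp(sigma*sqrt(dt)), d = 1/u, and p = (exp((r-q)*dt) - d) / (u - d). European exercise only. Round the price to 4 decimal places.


dt = T/N = 0.250000
u = exp(sigma*sqrt(dt)) = 1.099659; d = 1/u = 0.909373
p = (exp((r-q)*dt) - d) / (u - d) = 0.486789
Discount per step: exp(-r*dt) = 0.998002
Stock lattice S(k, i) with i counting down-moves:
  k=0: S(0,0) = 54.0800
  k=1: S(1,0) = 59.4696; S(1,1) = 49.1789
  k=2: S(2,0) = 65.3962; S(2,1) = 54.0800; S(2,2) = 44.7219
  k=3: S(3,0) = 71.9135; S(3,1) = 59.4696; S(3,2) = 49.1789; S(3,3) = 40.6689
  k=4: S(4,0) = 79.0804; S(4,1) = 65.3962; S(4,2) = 54.0800; S(4,3) = 44.7219; S(4,4) = 36.9832
Terminal payoffs V(N, i) = max(K - S_T, 0):
  V(4,0) = 0.000000; V(4,1) = 0.000000; V(4,2) = 7.830000; V(4,3) = 17.188050; V(4,4) = 24.926775
Backward induction: V(k, i) = exp(-r*dt) * [p * V(k+1, i) + (1-p) * V(k+1, i+1)].
  V(3,0) = exp(-r*dt) * [p*0.000000 + (1-p)*0.000000] = 0.000000
  V(3,1) = exp(-r*dt) * [p*0.000000 + (1-p)*7.830000] = 4.010414
  V(3,2) = exp(-r*dt) * [p*7.830000 + (1-p)*17.188050] = 12.607415
  V(3,3) = exp(-r*dt) * [p*17.188050 + (1-p)*24.926775] = 21.117373
  V(2,0) = exp(-r*dt) * [p*0.000000 + (1-p)*4.010414] = 2.054077
  V(2,1) = exp(-r*dt) * [p*4.010414 + (1-p)*12.607415] = 8.405663
  V(2,2) = exp(-r*dt) * [p*12.607415 + (1-p)*21.117373] = 16.940905
  V(1,0) = exp(-r*dt) * [p*2.054077 + (1-p)*8.405663] = 5.303165
  V(1,1) = exp(-r*dt) * [p*8.405663 + (1-p)*16.940905] = 12.760498
  V(0,0) = exp(-r*dt) * [p*5.303165 + (1-p)*12.760498] = 9.112109

Answer: Price = V(0,0) = 9.1121


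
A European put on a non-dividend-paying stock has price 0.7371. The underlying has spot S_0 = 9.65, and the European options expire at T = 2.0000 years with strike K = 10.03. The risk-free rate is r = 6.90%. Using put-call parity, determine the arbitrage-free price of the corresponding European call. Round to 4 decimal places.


Put-call parity: C - P = S_0 * exp(-qT) - K * exp(-rT).
S_0 * exp(-qT) = 9.6500 * 1.00000000 = 9.65000000
K * exp(-rT) = 10.0300 * 0.87109869 = 8.73711988
C = P + S*exp(-qT) - K*exp(-rT)
C = 0.7371 + 9.65000000 - 8.73711988 = 1.6500

Answer: Call price = 1.6500


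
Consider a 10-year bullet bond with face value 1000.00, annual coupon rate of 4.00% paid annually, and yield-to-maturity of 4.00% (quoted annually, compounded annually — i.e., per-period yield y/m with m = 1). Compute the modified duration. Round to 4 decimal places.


Coupon per period c = face * coupon_rate / m = 40.000000
Periods per year m = 1; per-period yield y/m = 0.040000
Number of cashflows N = 10
Cashflows (t years, CF_t, discount factor 1/(1+y/m)^(m*t), PV):
  t = 1.0000: CF_t = 40.000000, DF = 0.961538, PV = 38.461538
  t = 2.0000: CF_t = 40.000000, DF = 0.924556, PV = 36.982249
  t = 3.0000: CF_t = 40.000000, DF = 0.888996, PV = 35.559854
  t = 4.0000: CF_t = 40.000000, DF = 0.854804, PV = 34.192168
  t = 5.0000: CF_t = 40.000000, DF = 0.821927, PV = 32.877084
  t = 6.0000: CF_t = 40.000000, DF = 0.790315, PV = 31.612581
  t = 7.0000: CF_t = 40.000000, DF = 0.759918, PV = 30.396713
  t = 8.0000: CF_t = 40.000000, DF = 0.730690, PV = 29.227608
  t = 9.0000: CF_t = 40.000000, DF = 0.702587, PV = 28.103469
  t = 10.0000: CF_t = 1040.000000, DF = 0.675564, PV = 702.586736
Price P = sum_t PV_t = 1000.000000
First compute Macaulay numerator sum_t t * PV_t:
  t * PV_t at t = 1.0000: 38.461538
  t * PV_t at t = 2.0000: 73.964497
  t * PV_t at t = 3.0000: 106.679563
  t * PV_t at t = 4.0000: 136.768671
  t * PV_t at t = 5.0000: 164.385421
  t * PV_t at t = 6.0000: 189.675486
  t * PV_t at t = 7.0000: 212.776988
  t * PV_t at t = 8.0000: 233.820866
  t * PV_t at t = 9.0000: 252.931225
  t * PV_t at t = 10.0000: 7025.867356
Macaulay duration D = 8435.331611 / 1000.000000 = 8.435332
Modified duration = D / (1 + y/m) = 8.435332 / (1 + 0.040000) = 8.110896

Answer: Modified duration = 8.1109


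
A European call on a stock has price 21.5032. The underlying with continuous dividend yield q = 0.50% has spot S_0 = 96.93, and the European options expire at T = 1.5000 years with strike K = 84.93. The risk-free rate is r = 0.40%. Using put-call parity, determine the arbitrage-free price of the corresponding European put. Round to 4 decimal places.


Put-call parity: C - P = S_0 * exp(-qT) - K * exp(-rT).
S_0 * exp(-qT) = 96.9300 * 0.99252805 = 96.20574435
K * exp(-rT) = 84.9300 * 0.99401796 = 84.42194569
P = C - S*exp(-qT) + K*exp(-rT)
P = 21.5032 - 96.20574435 + 84.42194569 = 9.7194

Answer: Put price = 9.7194


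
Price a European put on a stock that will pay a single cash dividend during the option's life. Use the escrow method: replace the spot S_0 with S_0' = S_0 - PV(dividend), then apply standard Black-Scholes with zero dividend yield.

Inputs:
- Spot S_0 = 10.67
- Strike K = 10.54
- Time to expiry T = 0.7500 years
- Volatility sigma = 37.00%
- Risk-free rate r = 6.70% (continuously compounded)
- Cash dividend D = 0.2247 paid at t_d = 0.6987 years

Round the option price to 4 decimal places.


PV(D) = D * exp(-r * t_d) = 0.2247 * 0.95426592 = 0.21442355
S_0' = S_0 - PV(D) = 10.6700 - 0.21442355 = 10.45557645
d1 = (ln(S_0'/K) + (r + sigma^2/2)*T) / (sigma*sqrt(T)) = 0.29193771
d2 = d1 - sigma*sqrt(T) = -0.02849169
exp(-rT) = 0.95099165
N(-d1) = 0.38516713; N(-d2) = 0.51136500
P = K * exp(-rT) * N(-d2) - S_0' * N(-d1) = 10.5400 * 0.95099165 * 0.51136500 - 10.45557645 * 0.38516713 = 1.0985

Answer: Price = 1.0985


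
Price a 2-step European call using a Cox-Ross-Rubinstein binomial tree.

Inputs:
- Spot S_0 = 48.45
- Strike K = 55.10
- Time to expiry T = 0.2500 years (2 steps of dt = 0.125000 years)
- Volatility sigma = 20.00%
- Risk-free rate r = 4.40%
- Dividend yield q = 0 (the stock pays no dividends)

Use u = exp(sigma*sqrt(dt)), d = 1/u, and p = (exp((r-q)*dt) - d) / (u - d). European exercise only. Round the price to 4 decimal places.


dt = T/N = 0.125000
u = exp(sigma*sqrt(dt)) = 1.073271; d = 1/u = 0.931731
p = (exp((r-q)*dt) - d) / (u - d) = 0.521295
Discount per step: exp(-r*dt) = 0.994515
Stock lattice S(k, i) with i counting down-moves:
  k=0: S(0,0) = 48.4500
  k=1: S(1,0) = 52.0000; S(1,1) = 45.1424
  k=2: S(2,0) = 55.8100; S(2,1) = 48.4500; S(2,2) = 42.0606
Terminal payoffs V(N, i) = max(S_T - K, 0):
  V(2,0) = 0.710035; V(2,1) = 0.000000; V(2,2) = 0.000000
Backward induction: V(k, i) = exp(-r*dt) * [p * V(k+1, i) + (1-p) * V(k+1, i+1)].
  V(1,0) = exp(-r*dt) * [p*0.710035 + (1-p)*0.000000] = 0.368108
  V(1,1) = exp(-r*dt) * [p*0.000000 + (1-p)*0.000000] = 0.000000
  V(0,0) = exp(-r*dt) * [p*0.368108 + (1-p)*0.000000] = 0.190840

Answer: Price = V(0,0) = 0.1908


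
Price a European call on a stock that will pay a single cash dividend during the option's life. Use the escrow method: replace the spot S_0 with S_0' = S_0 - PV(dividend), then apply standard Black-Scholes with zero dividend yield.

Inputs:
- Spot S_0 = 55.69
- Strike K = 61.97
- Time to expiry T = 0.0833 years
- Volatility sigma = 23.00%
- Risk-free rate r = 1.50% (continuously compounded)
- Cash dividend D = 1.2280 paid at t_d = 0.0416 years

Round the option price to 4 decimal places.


PV(D) = D * exp(-r * t_d) = 1.2280 * 0.99937619 = 1.22723397
S_0' = S_0 - PV(D) = 55.6900 - 1.22723397 = 54.46276603
d1 = (ln(S_0'/K) + (r + sigma^2/2)*T) / (sigma*sqrt(T)) = -1.89328937
d2 = d1 - sigma*sqrt(T) = -1.95967137
exp(-rT) = 0.99875128
N(d1) = 0.02915970; N(d2) = 0.02501711
C = S_0' * N(d1) - K * exp(-rT) * N(d2) = 54.46276603 * 0.02915970 - 61.9700 * 0.99875128 * 0.02501711 = 0.0397

Answer: Price = 0.0397


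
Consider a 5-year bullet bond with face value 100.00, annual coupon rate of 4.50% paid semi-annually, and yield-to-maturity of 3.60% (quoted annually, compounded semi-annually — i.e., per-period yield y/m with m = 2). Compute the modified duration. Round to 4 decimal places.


Coupon per period c = face * coupon_rate / m = 2.250000
Periods per year m = 2; per-period yield y/m = 0.018000
Number of cashflows N = 10
Cashflows (t years, CF_t, discount factor 1/(1+y/m)^(m*t), PV):
  t = 0.5000: CF_t = 2.250000, DF = 0.982318, PV = 2.210216
  t = 1.0000: CF_t = 2.250000, DF = 0.964949, PV = 2.171136
  t = 1.5000: CF_t = 2.250000, DF = 0.947887, PV = 2.132746
  t = 2.0000: CF_t = 2.250000, DF = 0.931127, PV = 2.095036
  t = 2.5000: CF_t = 2.250000, DF = 0.914663, PV = 2.057992
  t = 3.0000: CF_t = 2.250000, DF = 0.898490, PV = 2.021603
  t = 3.5000: CF_t = 2.250000, DF = 0.882603, PV = 1.985857
  t = 4.0000: CF_t = 2.250000, DF = 0.866997, PV = 1.950744
  t = 4.5000: CF_t = 2.250000, DF = 0.851667, PV = 1.916252
  t = 5.0000: CF_t = 102.250000, DF = 0.836608, PV = 85.543209
Price P = sum_t PV_t = 104.084790
First compute Macaulay numerator sum_t t * PV_t:
  t * PV_t at t = 0.5000: 1.105108
  t * PV_t at t = 1.0000: 2.171136
  t * PV_t at t = 1.5000: 3.199119
  t * PV_t at t = 2.0000: 4.190071
  t * PV_t at t = 2.5000: 5.144979
  t * PV_t at t = 3.0000: 6.064809
  t * PV_t at t = 3.5000: 6.950501
  t * PV_t at t = 4.0000: 7.802976
  t * PV_t at t = 4.5000: 8.623132
  t * PV_t at t = 5.0000: 427.716044
Macaulay duration D = 472.967875 / 104.084790 = 4.544063
Modified duration = D / (1 + y/m) = 4.544063 / (1 + 0.018000) = 4.463716

Answer: Modified duration = 4.4637


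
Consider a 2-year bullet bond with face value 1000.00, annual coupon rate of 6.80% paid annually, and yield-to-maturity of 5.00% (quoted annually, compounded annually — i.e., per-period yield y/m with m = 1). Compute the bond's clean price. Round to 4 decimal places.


Answer: Price = 1033.4694

Derivation:
Coupon per period c = face * coupon_rate / m = 68.000000
Periods per year m = 1; per-period yield y/m = 0.050000
Number of cashflows N = 2
Cashflows (t years, CF_t, discount factor 1/(1+y/m)^(m*t), PV):
  t = 1.0000: CF_t = 68.000000, DF = 0.952381, PV = 64.761905
  t = 2.0000: CF_t = 1068.000000, DF = 0.907029, PV = 968.707483
Price P = sum_t PV_t = 1033.469388


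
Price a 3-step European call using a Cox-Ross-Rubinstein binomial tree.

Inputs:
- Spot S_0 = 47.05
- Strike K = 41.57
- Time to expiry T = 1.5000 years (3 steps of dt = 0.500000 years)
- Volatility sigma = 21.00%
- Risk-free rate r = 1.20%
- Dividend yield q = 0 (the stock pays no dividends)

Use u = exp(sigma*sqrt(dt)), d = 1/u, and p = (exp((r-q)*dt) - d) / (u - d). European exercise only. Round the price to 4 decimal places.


Answer: Price = V(0,0) = 8.1573

Derivation:
dt = T/N = 0.500000
u = exp(sigma*sqrt(dt)) = 1.160084; d = 1/u = 0.862007
p = (exp((r-q)*dt) - d) / (u - d) = 0.483134
Discount per step: exp(-r*dt) = 0.994018
Stock lattice S(k, i) with i counting down-moves:
  k=0: S(0,0) = 47.0500
  k=1: S(1,0) = 54.5820; S(1,1) = 40.5574
  k=2: S(2,0) = 63.3197; S(2,1) = 47.0500; S(2,2) = 34.9608
  k=3: S(3,0) = 73.4561; S(3,1) = 54.5820; S(3,2) = 40.5574; S(3,3) = 30.1364
Terminal payoffs V(N, i) = max(S_T - K, 0):
  V(3,0) = 31.886114; V(3,1) = 13.011953; V(3,2) = 0.000000; V(3,3) = 0.000000
Backward induction: V(k, i) = exp(-r*dt) * [p * V(k+1, i) + (1-p) * V(k+1, i+1)].
  V(2,0) = exp(-r*dt) * [p*31.886114 + (1-p)*13.011953] = 21.998324
  V(2,1) = exp(-r*dt) * [p*13.011953 + (1-p)*0.000000] = 6.248917
  V(2,2) = exp(-r*dt) * [p*0.000000 + (1-p)*0.000000] = 0.000000
  V(1,0) = exp(-r*dt) * [p*21.998324 + (1-p)*6.248917] = 13.775099
  V(1,1) = exp(-r*dt) * [p*6.248917 + (1-p)*0.000000] = 3.001007
  V(0,0) = exp(-r*dt) * [p*13.775099 + (1-p)*3.001007] = 8.157251


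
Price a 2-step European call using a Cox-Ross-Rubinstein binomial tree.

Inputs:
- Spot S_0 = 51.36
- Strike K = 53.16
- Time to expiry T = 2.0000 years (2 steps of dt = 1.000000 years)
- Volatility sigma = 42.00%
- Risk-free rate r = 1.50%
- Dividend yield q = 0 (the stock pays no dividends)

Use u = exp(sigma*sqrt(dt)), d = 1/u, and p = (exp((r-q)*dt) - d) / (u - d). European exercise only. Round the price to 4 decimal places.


Answer: Price = V(0,0) = 10.9455

Derivation:
dt = T/N = 1.000000
u = exp(sigma*sqrt(dt)) = 1.521962; d = 1/u = 0.657047
p = (exp((r-q)*dt) - d) / (u - d) = 0.413990
Discount per step: exp(-r*dt) = 0.985112
Stock lattice S(k, i) with i counting down-moves:
  k=0: S(0,0) = 51.3600
  k=1: S(1,0) = 78.1679; S(1,1) = 33.7459
  k=2: S(2,0) = 118.9686; S(2,1) = 51.3600; S(2,2) = 22.1727
Terminal payoffs V(N, i) = max(S_T - K, 0):
  V(2,0) = 65.808608; V(2,1) = 0.000000; V(2,2) = 0.000000
Backward induction: V(k, i) = exp(-r*dt) * [p * V(k+1, i) + (1-p) * V(k+1, i+1)].
  V(1,0) = exp(-r*dt) * [p*65.808608 + (1-p)*0.000000] = 26.838508
  V(1,1) = exp(-r*dt) * [p*0.000000 + (1-p)*0.000000] = 0.000000
  V(0,0) = exp(-r*dt) * [p*26.838508 + (1-p)*0.000000] = 10.945461


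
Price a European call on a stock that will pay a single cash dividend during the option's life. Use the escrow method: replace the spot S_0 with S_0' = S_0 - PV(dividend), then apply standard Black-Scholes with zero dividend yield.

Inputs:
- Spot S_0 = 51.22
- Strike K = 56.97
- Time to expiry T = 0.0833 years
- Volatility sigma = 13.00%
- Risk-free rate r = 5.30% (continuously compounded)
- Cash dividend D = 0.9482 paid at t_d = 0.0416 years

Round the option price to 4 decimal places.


Answer: Price = 0.0004

Derivation:
PV(D) = D * exp(-r * t_d) = 0.9482 * 0.99779763 = 0.94611171
S_0' = S_0 - PV(D) = 51.2200 - 0.94611171 = 50.27388829
d1 = (ln(S_0'/K) + (r + sigma^2/2)*T) / (sigma*sqrt(T)) = -3.19614528
d2 = d1 - sigma*sqrt(T) = -3.23366554
exp(-rT) = 0.99559483
N(d1) = 0.00069638; N(d2) = 0.00061106
C = S_0' * N(d1) - K * exp(-rT) * N(d2) = 50.27388829 * 0.00069638 - 56.9700 * 0.99559483 * 0.00061106 = 0.0004


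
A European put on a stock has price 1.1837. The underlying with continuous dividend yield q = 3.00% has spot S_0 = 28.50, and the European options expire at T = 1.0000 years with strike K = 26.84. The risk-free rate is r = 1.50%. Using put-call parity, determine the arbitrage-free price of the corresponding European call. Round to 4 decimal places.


Answer: Call price = 2.4010

Derivation:
Put-call parity: C - P = S_0 * exp(-qT) - K * exp(-rT).
S_0 * exp(-qT) = 28.5000 * 0.97044553 = 27.65769771
K * exp(-rT) = 26.8400 * 0.98511194 = 26.44040446
C = P + S*exp(-qT) - K*exp(-rT)
C = 1.1837 + 27.65769771 - 26.44040446 = 2.4010


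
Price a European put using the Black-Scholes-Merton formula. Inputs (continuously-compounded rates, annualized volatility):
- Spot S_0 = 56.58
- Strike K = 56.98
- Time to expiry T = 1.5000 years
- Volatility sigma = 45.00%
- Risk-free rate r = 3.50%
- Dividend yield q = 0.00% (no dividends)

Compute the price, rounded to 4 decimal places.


d1 = (ln(S/K) + (r - q + 0.5*sigma^2) * T) / (sigma * sqrt(T)) = 0.35804325
d2 = d1 - sigma * sqrt(T) = -0.19309194
exp(-rT) = 0.94885432; exp(-qT) = 1.00000000
P = K * exp(-rT) * N(-d2) - S_0 * exp(-qT) * N(-d1)
N(-d1) = 0.36015547; N(-d2) = 0.57655652
P = 56.9800 * 0.94885432 * 0.57655652 - 56.5800 * 1.00000000 * 0.36015547 = 10.7943

Answer: Price = 10.7943


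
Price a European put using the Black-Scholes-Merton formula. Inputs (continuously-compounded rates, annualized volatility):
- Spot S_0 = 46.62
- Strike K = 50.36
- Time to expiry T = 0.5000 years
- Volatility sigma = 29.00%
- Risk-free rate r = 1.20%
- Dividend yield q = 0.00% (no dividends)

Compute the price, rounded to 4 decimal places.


Answer: Price = 5.9014

Derivation:
d1 = (ln(S/K) + (r - q + 0.5*sigma^2) * T) / (sigma * sqrt(T)) = -0.24452521
d2 = d1 - sigma * sqrt(T) = -0.44958617
exp(-rT) = 0.99401796; exp(-qT) = 1.00000000
P = K * exp(-rT) * N(-d2) - S_0 * exp(-qT) * N(-d1)
N(-d1) = 0.59658796; N(-d2) = 0.67349557
P = 50.3600 * 0.99401796 * 0.67349557 - 46.6200 * 1.00000000 * 0.59658796 = 5.9014


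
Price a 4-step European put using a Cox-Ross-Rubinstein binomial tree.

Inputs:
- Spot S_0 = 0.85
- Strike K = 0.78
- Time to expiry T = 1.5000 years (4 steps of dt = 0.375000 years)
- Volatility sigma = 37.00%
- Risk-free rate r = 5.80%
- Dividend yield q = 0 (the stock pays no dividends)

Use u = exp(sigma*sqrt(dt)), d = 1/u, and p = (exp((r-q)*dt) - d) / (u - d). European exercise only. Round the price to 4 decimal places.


Answer: Price = V(0,0) = 0.0835

Derivation:
dt = T/N = 0.375000
u = exp(sigma*sqrt(dt)) = 1.254300; d = 1/u = 0.797257
p = (exp((r-q)*dt) - d) / (u - d) = 0.491706
Discount per step: exp(-r*dt) = 0.978485
Stock lattice S(k, i) with i counting down-moves:
  k=0: S(0,0) = 0.8500
  k=1: S(1,0) = 1.0662; S(1,1) = 0.6777
  k=2: S(2,0) = 1.3373; S(2,1) = 0.8500; S(2,2) = 0.5403
  k=3: S(3,0) = 1.6773; S(3,1) = 1.0662; S(3,2) = 0.6777; S(3,3) = 0.4307
  k=4: S(4,0) = 2.1039; S(4,1) = 1.3373; S(4,2) = 0.8500; S(4,3) = 0.5403; S(4,4) = 0.3434
Terminal payoffs V(N, i) = max(K - S_T, 0):
  V(4,0) = 0.000000; V(4,1) = 0.000000; V(4,2) = 0.000000; V(4,3) = 0.239724; V(4,4) = 0.436590
Backward induction: V(k, i) = exp(-r*dt) * [p * V(k+1, i) + (1-p) * V(k+1, i+1)].
  V(3,0) = exp(-r*dt) * [p*0.000000 + (1-p)*0.000000] = 0.000000
  V(3,1) = exp(-r*dt) * [p*0.000000 + (1-p)*0.000000] = 0.000000
  V(3,2) = exp(-r*dt) * [p*0.000000 + (1-p)*0.239724] = 0.119228
  V(3,3) = exp(-r*dt) * [p*0.239724 + (1-p)*0.436590] = 0.332479
  V(2,0) = exp(-r*dt) * [p*0.000000 + (1-p)*0.000000] = 0.000000
  V(2,1) = exp(-r*dt) * [p*0.000000 + (1-p)*0.119228] = 0.059299
  V(2,2) = exp(-r*dt) * [p*0.119228 + (1-p)*0.332479] = 0.222725
  V(1,0) = exp(-r*dt) * [p*0.000000 + (1-p)*0.059299] = 0.029493
  V(1,1) = exp(-r*dt) * [p*0.059299 + (1-p)*0.222725] = 0.139304
  V(0,0) = exp(-r*dt) * [p*0.029493 + (1-p)*0.139304] = 0.083474


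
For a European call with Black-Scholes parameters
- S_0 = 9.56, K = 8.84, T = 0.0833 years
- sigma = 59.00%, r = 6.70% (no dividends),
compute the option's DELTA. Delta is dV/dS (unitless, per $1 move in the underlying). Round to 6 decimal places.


Answer: Delta = 0.718281

Derivation:
d1 = 0.5777416777; d2 = 0.4074574154
phi(d1) = 0.3376210196; exp(-qT) = 1.0000000000; exp(-rT) = 0.9944344454
N(d1) = 0.7182807319
Delta = exp(-qT) * N(d1) = 1.0000000000 * 0.7182807319 = 0.718281


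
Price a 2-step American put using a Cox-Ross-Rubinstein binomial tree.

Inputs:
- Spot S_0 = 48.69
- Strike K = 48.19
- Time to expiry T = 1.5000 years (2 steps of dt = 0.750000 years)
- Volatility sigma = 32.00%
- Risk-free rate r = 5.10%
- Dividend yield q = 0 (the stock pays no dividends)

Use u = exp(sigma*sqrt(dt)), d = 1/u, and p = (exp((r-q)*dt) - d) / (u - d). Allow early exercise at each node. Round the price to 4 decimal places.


Answer: Price = V(0,0) = 5.4241

Derivation:
dt = T/N = 0.750000
u = exp(sigma*sqrt(dt)) = 1.319335; d = 1/u = 0.757957
p = (exp((r-q)*dt) - d) / (u - d) = 0.500614
Discount per step: exp(-r*dt) = 0.962472
Stock lattice S(k, i) with i counting down-moves:
  k=0: S(0,0) = 48.6900
  k=1: S(1,0) = 64.2384; S(1,1) = 36.9049
  k=2: S(2,0) = 84.7520; S(2,1) = 48.6900; S(2,2) = 27.9724
Terminal payoffs V(N, i) = max(K - S_T, 0):
  V(2,0) = 0.000000; V(2,1) = 0.000000; V(2,2) = 20.217625
Backward induction: V(k, i) = exp(-r*dt) * [p * V(k+1, i) + (1-p) * V(k+1, i+1)]; then take max(V_cont, immediate exercise) for American.
  V(1,0) = exp(-r*dt) * [p*0.000000 + (1-p)*0.000000] = 0.000000; exercise = 0.000000; V(1,0) = max -> 0.000000
  V(1,1) = exp(-r*dt) * [p*0.000000 + (1-p)*20.217625] = 9.717509; exercise = 11.285055; V(1,1) = max -> 11.285055
  V(0,0) = exp(-r*dt) * [p*0.000000 + (1-p)*11.285055] = 5.424110; exercise = 0.000000; V(0,0) = max -> 5.424110


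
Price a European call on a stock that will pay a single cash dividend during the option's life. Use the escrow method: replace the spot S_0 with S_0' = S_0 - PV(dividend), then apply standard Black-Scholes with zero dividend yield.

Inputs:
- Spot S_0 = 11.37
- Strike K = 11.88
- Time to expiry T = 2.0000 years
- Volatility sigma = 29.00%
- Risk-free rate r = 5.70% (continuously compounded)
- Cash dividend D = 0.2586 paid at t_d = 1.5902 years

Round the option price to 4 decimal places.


PV(D) = D * exp(-r * t_d) = 0.2586 * 0.91334518 = 0.23619106
S_0' = S_0 - PV(D) = 11.3700 - 0.23619106 = 11.13380894
d1 = (ln(S_0'/K) + (r + sigma^2/2)*T) / (sigma*sqrt(T)) = 0.32485465
d2 = d1 - sigma*sqrt(T) = -0.08526729
exp(-rT) = 0.89225796
N(d1) = 0.62735446; N(d2) = 0.46602445
C = S_0' * N(d1) - K * exp(-rT) * N(d2) = 11.13380894 * 0.62735446 - 11.8800 * 0.89225796 * 0.46602445 = 2.0450

Answer: Price = 2.0450


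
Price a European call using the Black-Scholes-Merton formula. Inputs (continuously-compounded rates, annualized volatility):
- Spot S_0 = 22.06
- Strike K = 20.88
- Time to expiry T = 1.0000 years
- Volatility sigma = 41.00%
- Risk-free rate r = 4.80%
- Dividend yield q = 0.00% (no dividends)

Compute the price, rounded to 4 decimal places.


d1 = (ln(S/K) + (r - q + 0.5*sigma^2) * T) / (sigma * sqrt(T)) = 0.45615671
d2 = d1 - sigma * sqrt(T) = 0.04615671
exp(-rT) = 0.95313379; exp(-qT) = 1.00000000
C = S_0 * exp(-qT) * N(d1) - K * exp(-rT) * N(d2)
N(d1) = 0.67586135; N(d2) = 0.51840733
C = 22.0600 * 1.00000000 * 0.67586135 - 20.8800 * 0.95313379 * 0.51840733 = 4.5925

Answer: Price = 4.5925


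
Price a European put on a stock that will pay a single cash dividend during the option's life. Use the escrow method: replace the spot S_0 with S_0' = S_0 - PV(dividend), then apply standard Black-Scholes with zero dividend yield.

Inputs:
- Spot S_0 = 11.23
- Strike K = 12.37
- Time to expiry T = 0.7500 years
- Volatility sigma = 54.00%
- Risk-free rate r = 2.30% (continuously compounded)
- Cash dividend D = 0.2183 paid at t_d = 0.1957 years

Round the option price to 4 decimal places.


Answer: Price = 2.7617

Derivation:
PV(D) = D * exp(-r * t_d) = 0.2183 * 0.99550901 = 0.21731962
S_0' = S_0 - PV(D) = 11.2300 - 0.21731962 = 11.01268038
d1 = (ln(S_0'/K) + (r + sigma^2/2)*T) / (sigma*sqrt(T)) = 0.02218134
d2 = d1 - sigma*sqrt(T) = -0.44547238
exp(-rT) = 0.98289793
N(-d1) = 0.49115165; N(-d2) = 0.67201079
P = K * exp(-rT) * N(-d2) - S_0' * N(-d1) = 12.3700 * 0.98289793 * 0.67201079 - 11.01268038 * 0.49115165 = 2.7617


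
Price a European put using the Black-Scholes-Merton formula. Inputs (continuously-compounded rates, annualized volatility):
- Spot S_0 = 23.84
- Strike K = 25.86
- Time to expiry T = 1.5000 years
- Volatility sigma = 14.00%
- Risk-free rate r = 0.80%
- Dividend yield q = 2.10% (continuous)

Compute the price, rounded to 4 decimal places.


d1 = (ln(S/K) + (r - q + 0.5*sigma^2) * T) / (sigma * sqrt(T)) = -0.50233512
d2 = d1 - sigma * sqrt(T) = -0.67379940
exp(-rT) = 0.98807171; exp(-qT) = 0.96899096
P = K * exp(-rT) * N(-d2) - S_0 * exp(-qT) * N(-d1)
N(-d1) = 0.69228410; N(-d2) = 0.74978057
P = 25.8600 * 0.98807171 * 0.74978057 - 23.8400 * 0.96899096 * 0.69228410 = 3.1658

Answer: Price = 3.1658


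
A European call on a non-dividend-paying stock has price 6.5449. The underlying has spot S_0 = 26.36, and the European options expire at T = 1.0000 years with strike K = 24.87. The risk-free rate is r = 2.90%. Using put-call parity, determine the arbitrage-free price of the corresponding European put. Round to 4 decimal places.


Put-call parity: C - P = S_0 * exp(-qT) - K * exp(-rT).
S_0 * exp(-qT) = 26.3600 * 1.00000000 = 26.36000000
K * exp(-rT) = 24.8700 * 0.97141646 = 24.15912747
P = C - S*exp(-qT) + K*exp(-rT)
P = 6.5449 - 26.36000000 + 24.15912747 = 4.3440

Answer: Put price = 4.3440


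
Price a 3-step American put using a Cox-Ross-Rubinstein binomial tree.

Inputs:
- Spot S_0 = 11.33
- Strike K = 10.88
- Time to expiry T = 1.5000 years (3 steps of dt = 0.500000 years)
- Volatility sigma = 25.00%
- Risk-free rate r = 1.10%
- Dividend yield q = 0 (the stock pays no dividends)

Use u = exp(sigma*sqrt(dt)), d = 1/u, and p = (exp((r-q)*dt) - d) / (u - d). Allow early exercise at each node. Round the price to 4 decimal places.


dt = T/N = 0.500000
u = exp(sigma*sqrt(dt)) = 1.193365; d = 1/u = 0.837967
p = (exp((r-q)*dt) - d) / (u - d) = 0.471439
Discount per step: exp(-r*dt) = 0.994515
Stock lattice S(k, i) with i counting down-moves:
  k=0: S(0,0) = 11.3300
  k=1: S(1,0) = 13.5208; S(1,1) = 9.4942
  k=2: S(2,0) = 16.1353; S(2,1) = 11.3300; S(2,2) = 7.9558
  k=3: S(3,0) = 19.2553; S(3,1) = 13.5208; S(3,2) = 9.4942; S(3,3) = 6.6667
Terminal payoffs V(N, i) = max(K - S_T, 0):
  V(3,0) = 0.000000; V(3,1) = 0.000000; V(3,2) = 1.385835; V(3,3) = 4.213307
Backward induction: V(k, i) = exp(-r*dt) * [p * V(k+1, i) + (1-p) * V(k+1, i+1)]; then take max(V_cont, immediate exercise) for American.
  V(2,0) = exp(-r*dt) * [p*0.000000 + (1-p)*0.000000] = 0.000000; exercise = 0.000000; V(2,0) = max -> 0.000000
  V(2,1) = exp(-r*dt) * [p*0.000000 + (1-p)*1.385835] = 0.728481; exercise = 0.000000; V(2,1) = max -> 0.728481
  V(2,2) = exp(-r*dt) * [p*1.385835 + (1-p)*4.213307] = 2.864529; exercise = 2.924204; V(2,2) = max -> 2.924204
  V(1,0) = exp(-r*dt) * [p*0.000000 + (1-p)*0.728481] = 0.382935; exercise = 0.000000; V(1,0) = max -> 0.382935
  V(1,1) = exp(-r*dt) * [p*0.728481 + (1-p)*2.924204] = 1.878694; exercise = 1.385835; V(1,1) = max -> 1.878694
  V(0,0) = exp(-r*dt) * [p*0.382935 + (1-p)*1.878694] = 1.167098; exercise = 0.000000; V(0,0) = max -> 1.167098

Answer: Price = V(0,0) = 1.1671


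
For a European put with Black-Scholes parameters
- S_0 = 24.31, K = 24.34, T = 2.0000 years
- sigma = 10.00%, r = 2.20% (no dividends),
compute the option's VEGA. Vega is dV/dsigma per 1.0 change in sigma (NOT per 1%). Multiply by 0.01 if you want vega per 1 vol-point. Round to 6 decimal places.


Answer: Vega = 12.793212

Derivation:
d1 = 0.3731169193; d2 = 0.2316955631
phi(d1) = 0.3721171143; exp(-qT) = 1.0000000000; exp(-rT) = 0.9569539575
Vega = S * exp(-qT) * phi(d1) * sqrt(T) = 24.3100 * 1.0000000000 * 0.3721171143 * 1.4142135624 = 12.793212


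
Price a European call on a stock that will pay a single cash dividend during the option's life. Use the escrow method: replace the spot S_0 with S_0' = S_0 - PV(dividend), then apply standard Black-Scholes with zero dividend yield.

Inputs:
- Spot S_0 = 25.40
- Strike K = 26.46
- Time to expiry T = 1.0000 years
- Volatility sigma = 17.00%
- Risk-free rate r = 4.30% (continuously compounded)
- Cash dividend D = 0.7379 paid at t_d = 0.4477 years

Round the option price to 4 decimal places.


PV(D) = D * exp(-r * t_d) = 0.7379 * 0.98093302 = 0.72383047
S_0' = S_0 - PV(D) = 25.4000 - 0.72383047 = 24.67616953
d1 = (ln(S_0'/K) + (r + sigma^2/2)*T) / (sigma*sqrt(T)) = -0.07262457
d2 = d1 - sigma*sqrt(T) = -0.24262457
exp(-rT) = 0.95791139
N(d1) = 0.47105244; N(d2) = 0.40414812
C = S_0' * N(d1) - K * exp(-rT) * N(d2) = 24.67616953 * 0.47105244 - 26.4600 * 0.95791139 * 0.40414812 = 1.3801

Answer: Price = 1.3801


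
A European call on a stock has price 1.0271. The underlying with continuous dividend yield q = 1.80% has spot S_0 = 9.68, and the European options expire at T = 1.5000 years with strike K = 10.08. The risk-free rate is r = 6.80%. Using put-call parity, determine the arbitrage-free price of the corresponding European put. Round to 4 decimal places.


Answer: Put price = 0.7075

Derivation:
Put-call parity: C - P = S_0 * exp(-qT) - K * exp(-rT).
S_0 * exp(-qT) = 9.6800 * 0.97336124 = 9.42213682
K * exp(-rT) = 10.0800 * 0.90302955 = 9.10253788
P = C - S*exp(-qT) + K*exp(-rT)
P = 1.0271 - 9.42213682 + 9.10253788 = 0.7075


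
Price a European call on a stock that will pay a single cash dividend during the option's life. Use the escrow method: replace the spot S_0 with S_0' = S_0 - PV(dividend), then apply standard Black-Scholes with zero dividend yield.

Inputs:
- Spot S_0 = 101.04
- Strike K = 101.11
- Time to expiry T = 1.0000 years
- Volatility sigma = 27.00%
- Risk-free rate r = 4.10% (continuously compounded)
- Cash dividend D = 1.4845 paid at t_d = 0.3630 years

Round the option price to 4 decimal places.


Answer: Price = 11.8698

Derivation:
PV(D) = D * exp(-r * t_d) = 1.4845 * 0.98522720 = 1.46256978
S_0' = S_0 - PV(D) = 101.0400 - 1.46256978 = 99.57743022
d1 = (ln(S_0'/K) + (r + sigma^2/2)*T) / (sigma*sqrt(T)) = 0.23028334
d2 = d1 - sigma*sqrt(T) = -0.03971666
exp(-rT) = 0.95982913
N(d1) = 0.59106420; N(d2) = 0.48415951
C = S_0' * N(d1) - K * exp(-rT) * N(d2) = 99.57743022 * 0.59106420 - 101.1100 * 0.95982913 * 0.48415951 = 11.8698


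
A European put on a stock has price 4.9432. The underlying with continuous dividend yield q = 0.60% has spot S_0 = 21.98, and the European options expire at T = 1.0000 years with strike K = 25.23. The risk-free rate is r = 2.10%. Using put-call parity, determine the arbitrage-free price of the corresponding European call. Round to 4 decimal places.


Answer: Call price = 2.0860

Derivation:
Put-call parity: C - P = S_0 * exp(-qT) - K * exp(-rT).
S_0 * exp(-qT) = 21.9800 * 0.99401796 = 21.84851485
K * exp(-rT) = 25.2300 * 0.97921896 = 24.70569448
C = P + S*exp(-qT) - K*exp(-rT)
C = 4.9432 + 21.84851485 - 24.70569448 = 2.0860


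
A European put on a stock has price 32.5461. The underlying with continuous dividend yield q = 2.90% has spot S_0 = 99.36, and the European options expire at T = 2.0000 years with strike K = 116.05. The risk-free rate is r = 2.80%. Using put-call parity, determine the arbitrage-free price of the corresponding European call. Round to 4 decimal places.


Put-call parity: C - P = S_0 * exp(-qT) - K * exp(-rT).
S_0 * exp(-qT) = 99.3600 * 0.94364995 = 93.76105878
K * exp(-rT) = 116.0500 * 0.94553914 = 109.72981672
C = P + S*exp(-qT) - K*exp(-rT)
C = 32.5461 + 93.76105878 - 109.72981672 = 16.5773

Answer: Call price = 16.5773


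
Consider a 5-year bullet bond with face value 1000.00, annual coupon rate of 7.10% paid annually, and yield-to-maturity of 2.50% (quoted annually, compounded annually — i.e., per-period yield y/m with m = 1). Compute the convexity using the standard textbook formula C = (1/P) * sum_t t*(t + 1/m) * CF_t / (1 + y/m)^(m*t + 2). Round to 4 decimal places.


Answer: Convexity = 24.3264

Derivation:
Coupon per period c = face * coupon_rate / m = 71.000000
Periods per year m = 1; per-period yield y/m = 0.025000
Number of cashflows N = 5
Cashflows (t years, CF_t, discount factor 1/(1+y/m)^(m*t), PV):
  t = 1.0000: CF_t = 71.000000, DF = 0.975610, PV = 69.268293
  t = 2.0000: CF_t = 71.000000, DF = 0.951814, PV = 67.578822
  t = 3.0000: CF_t = 71.000000, DF = 0.928599, PV = 65.930558
  t = 4.0000: CF_t = 71.000000, DF = 0.905951, PV = 64.322496
  t = 5.0000: CF_t = 1071.000000, DF = 0.883854, PV = 946.607942
Price P = sum_t PV_t = 1213.708111
Convexity numerator sum_t t*(t + 1/m) * CF_t / (1+y/m)^(m*t + 2):
  t = 1.0000: term = 131.861116
  t = 2.0000: term = 385.934975
  t = 3.0000: term = 753.043853
  t = 4.0000: term = 1224.461550
  t = 5.0000: term = 27029.852003
Convexity = (1/P) * sum = 29525.153497 / 1213.708111 = 24.326404


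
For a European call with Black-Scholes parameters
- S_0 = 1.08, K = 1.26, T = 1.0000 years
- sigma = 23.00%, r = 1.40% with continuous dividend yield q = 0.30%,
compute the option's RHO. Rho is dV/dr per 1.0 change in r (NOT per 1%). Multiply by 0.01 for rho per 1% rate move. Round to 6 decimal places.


Answer: Rho = 0.286319

Derivation:
d1 = -0.5073942601; d2 = -0.7373942601
phi(d1) = 0.3507565097; exp(-qT) = 0.9970044955; exp(-rT) = 0.9860975443
N(d2) = 0.2304413125
Rho = K*T*exp(-rT)*N(d2) = 1.2600 * 1.0000 * 0.9860975443 * 0.2304413125 = 0.286319
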